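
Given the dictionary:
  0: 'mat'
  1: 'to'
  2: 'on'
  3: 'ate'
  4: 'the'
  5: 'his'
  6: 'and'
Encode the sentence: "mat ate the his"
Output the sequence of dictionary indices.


Look up each word in the dictionary:
  'mat' -> 0
  'ate' -> 3
  'the' -> 4
  'his' -> 5

Encoded: [0, 3, 4, 5]


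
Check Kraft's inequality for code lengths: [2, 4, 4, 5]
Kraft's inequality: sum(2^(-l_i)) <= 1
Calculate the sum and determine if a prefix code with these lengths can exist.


Sum = 2^(-2) + 2^(-4) + 2^(-4) + 2^(-5)
    = 0.25 + 0.0625 + 0.0625 + 0.03125
    = 13/32 = 0.40625
Since 0.40625 <= 1, Kraft's inequality IS satisfied.
A prefix code with these lengths CAN exist.

Kraft sum = 0.40625. Satisfied.


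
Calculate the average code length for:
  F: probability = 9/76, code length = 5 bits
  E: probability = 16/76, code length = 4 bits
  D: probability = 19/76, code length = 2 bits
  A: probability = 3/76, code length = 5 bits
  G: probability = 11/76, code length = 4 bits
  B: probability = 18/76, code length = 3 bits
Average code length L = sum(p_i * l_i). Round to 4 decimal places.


Weighted contributions p_i * l_i:
  F: (9/76) * 5 = 45/76
  E: (16/76) * 4 = 64/76
  D: (19/76) * 2 = 38/76
  A: (3/76) * 5 = 15/76
  G: (11/76) * 4 = 44/76
  B: (18/76) * 3 = 54/76
Sum = (45 + 64 + 38 + 15 + 44 + 54)/76 = 260/76

L = 260/76 = 3.4211 bits/symbol


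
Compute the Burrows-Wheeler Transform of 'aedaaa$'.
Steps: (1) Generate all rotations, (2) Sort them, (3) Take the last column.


Rotations (sorted):
  0: $aedaaa -> last char: a
  1: a$aedaa -> last char: a
  2: aa$aeda -> last char: a
  3: aaa$aed -> last char: d
  4: aedaaa$ -> last char: $
  5: daaa$ae -> last char: e
  6: edaaa$a -> last char: a


BWT = aaad$ea


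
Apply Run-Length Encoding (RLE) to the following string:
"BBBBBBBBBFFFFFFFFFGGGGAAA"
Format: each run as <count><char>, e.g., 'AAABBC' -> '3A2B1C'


Scanning runs left to right:
  i=0: run of 'B' x 9 -> '9B'
  i=9: run of 'F' x 9 -> '9F'
  i=18: run of 'G' x 4 -> '4G'
  i=22: run of 'A' x 3 -> '3A'

RLE = 9B9F4G3A


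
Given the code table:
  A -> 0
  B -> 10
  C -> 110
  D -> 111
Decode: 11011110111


Decoding:
110 -> C
111 -> D
10 -> B
111 -> D


Result: CDBD


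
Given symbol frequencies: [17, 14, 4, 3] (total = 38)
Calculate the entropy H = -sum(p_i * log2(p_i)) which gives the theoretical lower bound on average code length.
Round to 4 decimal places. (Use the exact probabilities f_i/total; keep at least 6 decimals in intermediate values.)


Per-symbol terms -p_i * log2(p_i) with p_i = f_i/38:
  p = 17/38 = 0.447368: log2(p) = -1.160465, -p*log2(p) = 0.519155
  p = 14/38 = 0.368421: log2(p) = -1.440573, -p*log2(p) = 0.530737
  p = 4/38 = 0.105263: log2(p) = -3.247928, -p*log2(p) = 0.341887
  p = 3/38 = 0.078947: log2(p) = -3.662965, -p*log2(p) = 0.289181
H = 0.519155 + 0.530737 + 0.341887 + 0.289181 = 1.680960

H = 1.681 bits/symbol


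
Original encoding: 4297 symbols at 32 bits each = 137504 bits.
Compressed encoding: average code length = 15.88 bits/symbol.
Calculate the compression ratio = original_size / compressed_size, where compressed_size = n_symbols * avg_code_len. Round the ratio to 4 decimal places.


original_size = n_symbols * orig_bits = 4297 * 32 = 137504 bits
compressed_size = n_symbols * avg_code_len = 4297 * 15.88 = 68236.36 bits
ratio = original_size / compressed_size = 137504 / 68236.36 = 2.0151

Compression ratio = 2.0151


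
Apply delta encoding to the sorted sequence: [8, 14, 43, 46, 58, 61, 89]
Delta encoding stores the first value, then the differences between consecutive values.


First value: 8
Deltas:
  14 - 8 = 6
  43 - 14 = 29
  46 - 43 = 3
  58 - 46 = 12
  61 - 58 = 3
  89 - 61 = 28


Delta encoded: [8, 6, 29, 3, 12, 3, 28]


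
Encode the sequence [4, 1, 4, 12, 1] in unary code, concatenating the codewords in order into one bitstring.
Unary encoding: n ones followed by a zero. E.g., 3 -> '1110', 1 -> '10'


Encode each number as n ones followed by a terminating 0:
  4 -> 11110 (5 bits)
  1 -> 10 (2 bits)
  4 -> 11110 (5 bits)
  12 -> 1111111111110 (13 bits)
  1 -> 10 (2 bits)
Total length = 5 + 2 + 5 + 13 + 2 = 27 bits.

Unary([4, 1, 4, 12, 1]) = 111101011110111111111111010 (27 bits)


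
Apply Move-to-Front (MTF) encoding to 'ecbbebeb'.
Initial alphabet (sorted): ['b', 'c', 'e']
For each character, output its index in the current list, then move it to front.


MTF encoding:
'e': index 2 in ['b', 'c', 'e'] -> ['e', 'b', 'c']
'c': index 2 in ['e', 'b', 'c'] -> ['c', 'e', 'b']
'b': index 2 in ['c', 'e', 'b'] -> ['b', 'c', 'e']
'b': index 0 in ['b', 'c', 'e'] -> ['b', 'c', 'e']
'e': index 2 in ['b', 'c', 'e'] -> ['e', 'b', 'c']
'b': index 1 in ['e', 'b', 'c'] -> ['b', 'e', 'c']
'e': index 1 in ['b', 'e', 'c'] -> ['e', 'b', 'c']
'b': index 1 in ['e', 'b', 'c'] -> ['b', 'e', 'c']


Output: [2, 2, 2, 0, 2, 1, 1, 1]


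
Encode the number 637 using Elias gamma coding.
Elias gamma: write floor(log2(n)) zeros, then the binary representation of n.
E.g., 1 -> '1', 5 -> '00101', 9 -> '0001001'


num_bits = floor(log2(637)) + 1 = 10
leading_zeros = num_bits - 1 = 9
binary(637) = 1001111101

Elias gamma(637) = '000000000' + '1001111101' = 0000000001001111101 (19 bits)


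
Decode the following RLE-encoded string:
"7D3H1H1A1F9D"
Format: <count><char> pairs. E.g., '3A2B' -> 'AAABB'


Expanding each <count><char> pair:
  7D -> 'DDDDDDD'
  3H -> 'HHH'
  1H -> 'H'
  1A -> 'A'
  1F -> 'F'
  9D -> 'DDDDDDDDD'

Decoded = DDDDDDDHHHHAFDDDDDDDDD


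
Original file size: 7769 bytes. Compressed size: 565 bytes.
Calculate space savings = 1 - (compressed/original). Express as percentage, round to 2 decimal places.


ratio = compressed/original = 565/7769 = 0.072725
savings = 1 - ratio = 1 - 0.072725 = 0.927275
as a percentage: 0.927275 * 100 = 92.73%

Space savings = 1 - 565/7769 = 92.73%


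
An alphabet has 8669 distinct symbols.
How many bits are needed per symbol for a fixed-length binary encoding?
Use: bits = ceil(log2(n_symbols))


log2(8669) = 13.0816
Bracket: 2^13 = 8192 < 8669 <= 2^14 = 16384
So ceil(log2(8669)) = 14

bits = ceil(log2(8669)) = ceil(13.0816) = 14 bits


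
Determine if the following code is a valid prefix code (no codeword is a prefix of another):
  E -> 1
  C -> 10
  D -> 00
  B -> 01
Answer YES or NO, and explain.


Checking each pair (does one codeword prefix another?):
  E='1' vs C='10': prefix -- VIOLATION

NO -- this is NOT a valid prefix code. E (1) is a prefix of C (10).


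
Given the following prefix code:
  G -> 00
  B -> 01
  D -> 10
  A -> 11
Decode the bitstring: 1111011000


Decoding step by step:
Bits 11 -> A
Bits 11 -> A
Bits 01 -> B
Bits 10 -> D
Bits 00 -> G


Decoded message: AABDG


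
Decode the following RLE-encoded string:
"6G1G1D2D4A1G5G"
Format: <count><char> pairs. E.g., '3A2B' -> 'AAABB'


Expanding each <count><char> pair:
  6G -> 'GGGGGG'
  1G -> 'G'
  1D -> 'D'
  2D -> 'DD'
  4A -> 'AAAA'
  1G -> 'G'
  5G -> 'GGGGG'

Decoded = GGGGGGGDDDAAAAGGGGGG


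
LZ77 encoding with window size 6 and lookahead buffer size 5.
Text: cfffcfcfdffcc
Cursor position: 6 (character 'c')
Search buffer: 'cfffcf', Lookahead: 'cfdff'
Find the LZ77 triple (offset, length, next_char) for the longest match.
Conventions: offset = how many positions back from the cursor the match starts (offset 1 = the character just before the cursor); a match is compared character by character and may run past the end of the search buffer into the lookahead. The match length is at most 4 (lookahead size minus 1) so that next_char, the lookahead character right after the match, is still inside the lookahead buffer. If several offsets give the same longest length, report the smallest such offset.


Try each offset into the search buffer:
  offset=1 (pos 5, char 'f'): match length 0
  offset=2 (pos 4, char 'c'): match length 2
  offset=3 (pos 3, char 'f'): match length 0
  offset=4 (pos 2, char 'f'): match length 0
  offset=5 (pos 1, char 'f'): match length 0
  offset=6 (pos 0, char 'c'): match length 2
Longest match has length 2, found at offsets 2, 6; take the smallest, offset 2.
next_char = character at position 6 + 2 = 8 -> 'd'

Best match: offset=2, length=2 (matching 'cf' starting at position 4)
LZ77 triple: (2, 2, 'd')


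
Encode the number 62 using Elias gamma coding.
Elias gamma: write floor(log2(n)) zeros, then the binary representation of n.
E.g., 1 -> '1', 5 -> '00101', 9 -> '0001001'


num_bits = floor(log2(62)) + 1 = 6
leading_zeros = num_bits - 1 = 5
binary(62) = 111110

Elias gamma(62) = '00000' + '111110' = 00000111110 (11 bits)


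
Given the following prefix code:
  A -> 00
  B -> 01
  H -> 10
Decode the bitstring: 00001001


Decoding step by step:
Bits 00 -> A
Bits 00 -> A
Bits 10 -> H
Bits 01 -> B


Decoded message: AAHB


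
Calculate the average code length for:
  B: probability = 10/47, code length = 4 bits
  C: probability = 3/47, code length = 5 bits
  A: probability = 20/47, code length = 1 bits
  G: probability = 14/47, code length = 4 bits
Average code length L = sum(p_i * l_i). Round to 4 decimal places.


Weighted contributions p_i * l_i:
  B: (10/47) * 4 = 40/47
  C: (3/47) * 5 = 15/47
  A: (20/47) * 1 = 20/47
  G: (14/47) * 4 = 56/47
Sum = (40 + 15 + 20 + 56)/47 = 131/47

L = 131/47 = 2.7872 bits/symbol


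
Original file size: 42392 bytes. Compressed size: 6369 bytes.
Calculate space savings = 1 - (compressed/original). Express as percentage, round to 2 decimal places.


ratio = compressed/original = 6369/42392 = 0.150241
savings = 1 - ratio = 1 - 0.150241 = 0.849759
as a percentage: 0.849759 * 100 = 84.98%

Space savings = 1 - 6369/42392 = 84.98%


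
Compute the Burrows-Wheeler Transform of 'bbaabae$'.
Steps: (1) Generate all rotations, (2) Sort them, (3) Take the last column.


Rotations (sorted):
  0: $bbaabae -> last char: e
  1: aabae$bb -> last char: b
  2: abae$bba -> last char: a
  3: ae$bbaab -> last char: b
  4: baabae$b -> last char: b
  5: bae$bbaa -> last char: a
  6: bbaabae$ -> last char: $
  7: e$bbaaba -> last char: a


BWT = ebabba$a


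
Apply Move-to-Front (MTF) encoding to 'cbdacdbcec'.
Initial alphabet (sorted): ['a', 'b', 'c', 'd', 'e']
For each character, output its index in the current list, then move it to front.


MTF encoding:
'c': index 2 in ['a', 'b', 'c', 'd', 'e'] -> ['c', 'a', 'b', 'd', 'e']
'b': index 2 in ['c', 'a', 'b', 'd', 'e'] -> ['b', 'c', 'a', 'd', 'e']
'd': index 3 in ['b', 'c', 'a', 'd', 'e'] -> ['d', 'b', 'c', 'a', 'e']
'a': index 3 in ['d', 'b', 'c', 'a', 'e'] -> ['a', 'd', 'b', 'c', 'e']
'c': index 3 in ['a', 'd', 'b', 'c', 'e'] -> ['c', 'a', 'd', 'b', 'e']
'd': index 2 in ['c', 'a', 'd', 'b', 'e'] -> ['d', 'c', 'a', 'b', 'e']
'b': index 3 in ['d', 'c', 'a', 'b', 'e'] -> ['b', 'd', 'c', 'a', 'e']
'c': index 2 in ['b', 'd', 'c', 'a', 'e'] -> ['c', 'b', 'd', 'a', 'e']
'e': index 4 in ['c', 'b', 'd', 'a', 'e'] -> ['e', 'c', 'b', 'd', 'a']
'c': index 1 in ['e', 'c', 'b', 'd', 'a'] -> ['c', 'e', 'b', 'd', 'a']


Output: [2, 2, 3, 3, 3, 2, 3, 2, 4, 1]


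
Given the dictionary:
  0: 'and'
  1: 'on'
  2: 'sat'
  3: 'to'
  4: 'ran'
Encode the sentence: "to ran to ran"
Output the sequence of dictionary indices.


Look up each word in the dictionary:
  'to' -> 3
  'ran' -> 4
  'to' -> 3
  'ran' -> 4

Encoded: [3, 4, 3, 4]


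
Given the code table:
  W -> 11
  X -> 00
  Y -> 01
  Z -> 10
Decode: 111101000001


Decoding:
11 -> W
11 -> W
01 -> Y
00 -> X
00 -> X
01 -> Y


Result: WWYXXY


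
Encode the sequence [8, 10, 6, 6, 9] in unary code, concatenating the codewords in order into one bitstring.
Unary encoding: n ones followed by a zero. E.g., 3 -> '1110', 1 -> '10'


Encode each number as n ones followed by a terminating 0:
  8 -> 111111110 (9 bits)
  10 -> 11111111110 (11 bits)
  6 -> 1111110 (7 bits)
  6 -> 1111110 (7 bits)
  9 -> 1111111110 (10 bits)
Total length = 9 + 11 + 7 + 7 + 10 = 44 bits.

Unary([8, 10, 6, 6, 9]) = 11111111011111111110111111011111101111111110 (44 bits)


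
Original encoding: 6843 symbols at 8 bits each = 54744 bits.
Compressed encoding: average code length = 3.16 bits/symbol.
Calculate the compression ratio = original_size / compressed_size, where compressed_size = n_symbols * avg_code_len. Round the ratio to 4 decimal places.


original_size = n_symbols * orig_bits = 6843 * 8 = 54744 bits
compressed_size = n_symbols * avg_code_len = 6843 * 3.16 = 21623.88 bits
ratio = original_size / compressed_size = 54744 / 21623.88 = 2.5316

Compression ratio = 2.5316


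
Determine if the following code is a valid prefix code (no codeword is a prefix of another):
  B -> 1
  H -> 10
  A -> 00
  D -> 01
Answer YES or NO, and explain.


Checking each pair (does one codeword prefix another?):
  B='1' vs H='10': prefix -- VIOLATION

NO -- this is NOT a valid prefix code. B (1) is a prefix of H (10).


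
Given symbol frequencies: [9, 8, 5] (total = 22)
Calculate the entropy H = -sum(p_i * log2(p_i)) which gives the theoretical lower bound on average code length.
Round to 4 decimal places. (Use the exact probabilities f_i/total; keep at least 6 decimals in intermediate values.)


Per-symbol terms -p_i * log2(p_i) with p_i = f_i/22:
  p = 9/22 = 0.409091: log2(p) = -1.289507, -p*log2(p) = 0.527525
  p = 8/22 = 0.363636: log2(p) = -1.459432, -p*log2(p) = 0.530702
  p = 5/22 = 0.227273: log2(p) = -2.137504, -p*log2(p) = 0.485796
H = 0.527525 + 0.530702 + 0.485796 = 1.544023

H = 1.544 bits/symbol


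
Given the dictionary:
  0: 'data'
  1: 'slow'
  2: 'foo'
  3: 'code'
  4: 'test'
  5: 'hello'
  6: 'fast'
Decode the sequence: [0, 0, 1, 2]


Look up each index in the dictionary:
  0 -> 'data'
  0 -> 'data'
  1 -> 'slow'
  2 -> 'foo'

Decoded: "data data slow foo"


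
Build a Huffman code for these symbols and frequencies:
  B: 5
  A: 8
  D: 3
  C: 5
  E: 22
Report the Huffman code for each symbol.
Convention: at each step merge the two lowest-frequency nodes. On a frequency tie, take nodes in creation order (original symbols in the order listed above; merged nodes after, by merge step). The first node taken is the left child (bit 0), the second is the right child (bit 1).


Huffman tree construction:
Step 1: Merge D(3) + B(5) = 8
Step 2: Merge C(5) + A(8) = 13
Step 3: Merge (D+B)(8) + (C+A)(13) = 21
Step 4: Merge ((D+B)+(C+A))(21) + E(22) = 43
Read each symbol's code off the tree from the root (left child = 0, right child = 1).

Codes:
  B: 001 (length 3)
  A: 011 (length 3)
  D: 000 (length 3)
  C: 010 (length 3)
  E: 1 (length 1)
Average code length: 85/43 = 1.9767 bits/symbol


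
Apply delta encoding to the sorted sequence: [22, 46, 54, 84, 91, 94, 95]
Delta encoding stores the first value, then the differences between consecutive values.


First value: 22
Deltas:
  46 - 22 = 24
  54 - 46 = 8
  84 - 54 = 30
  91 - 84 = 7
  94 - 91 = 3
  95 - 94 = 1


Delta encoded: [22, 24, 8, 30, 7, 3, 1]


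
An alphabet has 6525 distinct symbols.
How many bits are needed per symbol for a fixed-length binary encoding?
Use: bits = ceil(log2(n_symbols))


log2(6525) = 12.6718
Bracket: 2^12 = 4096 < 6525 <= 2^13 = 8192
So ceil(log2(6525)) = 13

bits = ceil(log2(6525)) = ceil(12.6718) = 13 bits


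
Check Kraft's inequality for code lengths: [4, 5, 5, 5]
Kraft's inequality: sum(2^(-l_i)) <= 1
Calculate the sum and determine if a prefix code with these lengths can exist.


Sum = 2^(-4) + 2^(-5) + 2^(-5) + 2^(-5)
    = 0.0625 + 0.03125 + 0.03125 + 0.03125
    = 5/32 = 0.15625
Since 0.15625 <= 1, Kraft's inequality IS satisfied.
A prefix code with these lengths CAN exist.

Kraft sum = 0.15625. Satisfied.


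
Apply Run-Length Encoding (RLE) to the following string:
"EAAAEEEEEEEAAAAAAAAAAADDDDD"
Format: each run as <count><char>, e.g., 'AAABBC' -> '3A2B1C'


Scanning runs left to right:
  i=0: run of 'E' x 1 -> '1E'
  i=1: run of 'A' x 3 -> '3A'
  i=4: run of 'E' x 7 -> '7E'
  i=11: run of 'A' x 11 -> '11A'
  i=22: run of 'D' x 5 -> '5D'

RLE = 1E3A7E11A5D


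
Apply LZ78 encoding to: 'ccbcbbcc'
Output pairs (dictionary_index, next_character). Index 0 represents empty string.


LZ78 encoding steps:
Dictionary: {0: ''}
Step 1: w='' (idx 0), next='c' -> output (0, 'c'), add 'c' as idx 1
Step 2: w='c' (idx 1), next='b' -> output (1, 'b'), add 'cb' as idx 2
Step 3: w='cb' (idx 2), next='b' -> output (2, 'b'), add 'cbb' as idx 3
Step 4: w='c' (idx 1), next='c' -> output (1, 'c'), add 'cc' as idx 4


Encoded: [(0, 'c'), (1, 'b'), (2, 'b'), (1, 'c')]


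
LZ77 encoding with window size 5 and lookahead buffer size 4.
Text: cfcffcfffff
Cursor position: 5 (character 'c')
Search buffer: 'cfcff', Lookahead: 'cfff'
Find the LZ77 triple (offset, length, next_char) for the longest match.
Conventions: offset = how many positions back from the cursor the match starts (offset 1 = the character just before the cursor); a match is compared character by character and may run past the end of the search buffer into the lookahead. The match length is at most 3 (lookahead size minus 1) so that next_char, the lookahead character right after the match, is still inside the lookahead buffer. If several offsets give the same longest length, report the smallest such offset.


Try each offset into the search buffer:
  offset=1 (pos 4, char 'f'): match length 0
  offset=2 (pos 3, char 'f'): match length 0
  offset=3 (pos 2, char 'c'): match length 3
  offset=4 (pos 1, char 'f'): match length 0
  offset=5 (pos 0, char 'c'): match length 2
Longest match has length 3 at offset 3.
next_char = character at position 5 + 3 = 8 -> 'f'

Best match: offset=3, length=3 (matching 'cff' starting at position 2)
LZ77 triple: (3, 3, 'f')


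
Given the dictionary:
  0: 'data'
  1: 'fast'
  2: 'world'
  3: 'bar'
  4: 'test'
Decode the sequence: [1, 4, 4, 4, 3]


Look up each index in the dictionary:
  1 -> 'fast'
  4 -> 'test'
  4 -> 'test'
  4 -> 'test'
  3 -> 'bar'

Decoded: "fast test test test bar"


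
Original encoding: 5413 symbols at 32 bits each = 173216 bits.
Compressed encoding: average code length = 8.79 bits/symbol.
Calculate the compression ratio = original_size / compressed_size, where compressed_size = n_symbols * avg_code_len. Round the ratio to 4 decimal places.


original_size = n_symbols * orig_bits = 5413 * 32 = 173216 bits
compressed_size = n_symbols * avg_code_len = 5413 * 8.79 = 47580.27 bits
ratio = original_size / compressed_size = 173216 / 47580.27 = 3.6405

Compression ratio = 3.6405


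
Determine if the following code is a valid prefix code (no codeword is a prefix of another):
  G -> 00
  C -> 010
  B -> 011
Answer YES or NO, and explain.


Checking each pair (does one codeword prefix another?):
  G='00' vs C='010': no prefix
  G='00' vs B='011': no prefix
  C='010' vs G='00': no prefix
  C='010' vs B='011': no prefix
  B='011' vs G='00': no prefix
  B='011' vs C='010': no prefix
No violation found over all pairs.

YES -- this is a valid prefix code. No codeword is a prefix of any other codeword.


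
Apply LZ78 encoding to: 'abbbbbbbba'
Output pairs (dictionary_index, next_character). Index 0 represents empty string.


LZ78 encoding steps:
Dictionary: {0: ''}
Step 1: w='' (idx 0), next='a' -> output (0, 'a'), add 'a' as idx 1
Step 2: w='' (idx 0), next='b' -> output (0, 'b'), add 'b' as idx 2
Step 3: w='b' (idx 2), next='b' -> output (2, 'b'), add 'bb' as idx 3
Step 4: w='bb' (idx 3), next='b' -> output (3, 'b'), add 'bbb' as idx 4
Step 5: w='bb' (idx 3), next='a' -> output (3, 'a'), add 'bba' as idx 5


Encoded: [(0, 'a'), (0, 'b'), (2, 'b'), (3, 'b'), (3, 'a')]


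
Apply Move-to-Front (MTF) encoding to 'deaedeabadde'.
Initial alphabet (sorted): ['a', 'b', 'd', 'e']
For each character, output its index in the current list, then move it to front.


MTF encoding:
'd': index 2 in ['a', 'b', 'd', 'e'] -> ['d', 'a', 'b', 'e']
'e': index 3 in ['d', 'a', 'b', 'e'] -> ['e', 'd', 'a', 'b']
'a': index 2 in ['e', 'd', 'a', 'b'] -> ['a', 'e', 'd', 'b']
'e': index 1 in ['a', 'e', 'd', 'b'] -> ['e', 'a', 'd', 'b']
'd': index 2 in ['e', 'a', 'd', 'b'] -> ['d', 'e', 'a', 'b']
'e': index 1 in ['d', 'e', 'a', 'b'] -> ['e', 'd', 'a', 'b']
'a': index 2 in ['e', 'd', 'a', 'b'] -> ['a', 'e', 'd', 'b']
'b': index 3 in ['a', 'e', 'd', 'b'] -> ['b', 'a', 'e', 'd']
'a': index 1 in ['b', 'a', 'e', 'd'] -> ['a', 'b', 'e', 'd']
'd': index 3 in ['a', 'b', 'e', 'd'] -> ['d', 'a', 'b', 'e']
'd': index 0 in ['d', 'a', 'b', 'e'] -> ['d', 'a', 'b', 'e']
'e': index 3 in ['d', 'a', 'b', 'e'] -> ['e', 'd', 'a', 'b']


Output: [2, 3, 2, 1, 2, 1, 2, 3, 1, 3, 0, 3]


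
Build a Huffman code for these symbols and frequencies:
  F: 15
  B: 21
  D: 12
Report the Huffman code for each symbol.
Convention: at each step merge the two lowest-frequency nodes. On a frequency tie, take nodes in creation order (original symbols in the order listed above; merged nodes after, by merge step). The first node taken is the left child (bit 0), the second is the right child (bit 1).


Huffman tree construction:
Step 1: Merge D(12) + F(15) = 27
Step 2: Merge B(21) + (D+F)(27) = 48
Read each symbol's code off the tree from the root (left child = 0, right child = 1).

Codes:
  F: 11 (length 2)
  B: 0 (length 1)
  D: 10 (length 2)
Average code length: 75/48 = 1.5625 bits/symbol


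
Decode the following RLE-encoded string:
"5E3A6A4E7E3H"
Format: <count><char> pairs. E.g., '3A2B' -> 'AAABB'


Expanding each <count><char> pair:
  5E -> 'EEEEE'
  3A -> 'AAA'
  6A -> 'AAAAAA'
  4E -> 'EEEE'
  7E -> 'EEEEEEE'
  3H -> 'HHH'

Decoded = EEEEEAAAAAAAAAEEEEEEEEEEEHHH


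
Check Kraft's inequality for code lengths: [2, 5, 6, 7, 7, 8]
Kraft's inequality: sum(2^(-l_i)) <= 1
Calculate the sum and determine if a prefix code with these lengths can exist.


Sum = 2^(-2) + 2^(-5) + 2^(-6) + 2^(-7) + 2^(-7) + 2^(-8)
    = 0.25 + 0.03125 + 0.015625 + 0.0078125 + 0.0078125 + 0.00390625
    = 81/256 = 0.31640625
Since 0.31640625 <= 1, Kraft's inequality IS satisfied.
A prefix code with these lengths CAN exist.

Kraft sum = 0.31640625. Satisfied.


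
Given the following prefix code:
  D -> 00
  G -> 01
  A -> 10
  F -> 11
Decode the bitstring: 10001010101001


Decoding step by step:
Bits 10 -> A
Bits 00 -> D
Bits 10 -> A
Bits 10 -> A
Bits 10 -> A
Bits 10 -> A
Bits 01 -> G


Decoded message: ADAAAAG


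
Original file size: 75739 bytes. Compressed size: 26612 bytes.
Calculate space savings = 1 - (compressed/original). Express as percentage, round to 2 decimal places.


ratio = compressed/original = 26612/75739 = 0.351365
savings = 1 - ratio = 1 - 0.351365 = 0.648635
as a percentage: 0.648635 * 100 = 64.86%

Space savings = 1 - 26612/75739 = 64.86%


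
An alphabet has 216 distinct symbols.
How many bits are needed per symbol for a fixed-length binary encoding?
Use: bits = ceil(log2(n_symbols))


log2(216) = 7.7549
Bracket: 2^7 = 128 < 216 <= 2^8 = 256
So ceil(log2(216)) = 8

bits = ceil(log2(216)) = ceil(7.7549) = 8 bits


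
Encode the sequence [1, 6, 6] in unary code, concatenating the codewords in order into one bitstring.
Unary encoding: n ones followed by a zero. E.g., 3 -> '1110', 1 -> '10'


Encode each number as n ones followed by a terminating 0:
  1 -> 10 (2 bits)
  6 -> 1111110 (7 bits)
  6 -> 1111110 (7 bits)
Total length = 2 + 7 + 7 = 16 bits.

Unary([1, 6, 6]) = 1011111101111110 (16 bits)


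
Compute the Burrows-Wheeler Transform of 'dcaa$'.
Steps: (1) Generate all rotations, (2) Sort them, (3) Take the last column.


Rotations (sorted):
  0: $dcaa -> last char: a
  1: a$dca -> last char: a
  2: aa$dc -> last char: c
  3: caa$d -> last char: d
  4: dcaa$ -> last char: $


BWT = aacd$


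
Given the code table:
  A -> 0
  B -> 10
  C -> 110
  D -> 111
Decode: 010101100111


Decoding:
0 -> A
10 -> B
10 -> B
110 -> C
0 -> A
111 -> D


Result: ABBCAD


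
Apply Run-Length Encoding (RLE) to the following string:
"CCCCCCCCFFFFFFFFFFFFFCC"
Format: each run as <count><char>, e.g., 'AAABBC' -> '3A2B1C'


Scanning runs left to right:
  i=0: run of 'C' x 8 -> '8C'
  i=8: run of 'F' x 13 -> '13F'
  i=21: run of 'C' x 2 -> '2C'

RLE = 8C13F2C


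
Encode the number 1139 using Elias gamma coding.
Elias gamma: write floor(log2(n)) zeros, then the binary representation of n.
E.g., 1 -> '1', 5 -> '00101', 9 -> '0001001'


num_bits = floor(log2(1139)) + 1 = 11
leading_zeros = num_bits - 1 = 10
binary(1139) = 10001110011

Elias gamma(1139) = '0000000000' + '10001110011' = 000000000010001110011 (21 bits)


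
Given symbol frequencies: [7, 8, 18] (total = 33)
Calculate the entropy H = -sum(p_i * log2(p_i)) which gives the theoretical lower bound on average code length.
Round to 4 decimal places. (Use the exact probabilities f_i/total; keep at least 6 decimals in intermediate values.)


Per-symbol terms -p_i * log2(p_i) with p_i = f_i/33:
  p = 7/33 = 0.212121: log2(p) = -2.237039, -p*log2(p) = 0.474523
  p = 8/33 = 0.242424: log2(p) = -2.044394, -p*log2(p) = 0.495611
  p = 18/33 = 0.545455: log2(p) = -0.874469, -p*log2(p) = 0.476983
H = 0.474523 + 0.495611 + 0.476983 = 1.447117

H = 1.4471 bits/symbol


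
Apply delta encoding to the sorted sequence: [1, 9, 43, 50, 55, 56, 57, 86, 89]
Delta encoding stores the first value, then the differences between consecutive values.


First value: 1
Deltas:
  9 - 1 = 8
  43 - 9 = 34
  50 - 43 = 7
  55 - 50 = 5
  56 - 55 = 1
  57 - 56 = 1
  86 - 57 = 29
  89 - 86 = 3


Delta encoded: [1, 8, 34, 7, 5, 1, 1, 29, 3]


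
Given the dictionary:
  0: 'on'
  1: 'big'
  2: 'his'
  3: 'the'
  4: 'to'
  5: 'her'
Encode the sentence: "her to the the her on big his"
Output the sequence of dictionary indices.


Look up each word in the dictionary:
  'her' -> 5
  'to' -> 4
  'the' -> 3
  'the' -> 3
  'her' -> 5
  'on' -> 0
  'big' -> 1
  'his' -> 2

Encoded: [5, 4, 3, 3, 5, 0, 1, 2]


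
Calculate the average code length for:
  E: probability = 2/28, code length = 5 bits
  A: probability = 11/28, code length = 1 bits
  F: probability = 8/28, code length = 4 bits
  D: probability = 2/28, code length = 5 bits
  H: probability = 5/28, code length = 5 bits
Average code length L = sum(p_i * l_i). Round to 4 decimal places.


Weighted contributions p_i * l_i:
  E: (2/28) * 5 = 10/28
  A: (11/28) * 1 = 11/28
  F: (8/28) * 4 = 32/28
  D: (2/28) * 5 = 10/28
  H: (5/28) * 5 = 25/28
Sum = (10 + 11 + 32 + 10 + 25)/28 = 88/28

L = 88/28 = 3.1429 bits/symbol


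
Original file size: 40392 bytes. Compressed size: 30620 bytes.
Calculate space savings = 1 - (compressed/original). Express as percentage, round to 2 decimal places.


ratio = compressed/original = 30620/40392 = 0.758071
savings = 1 - ratio = 1 - 0.758071 = 0.241929
as a percentage: 0.241929 * 100 = 24.19%

Space savings = 1 - 30620/40392 = 24.19%


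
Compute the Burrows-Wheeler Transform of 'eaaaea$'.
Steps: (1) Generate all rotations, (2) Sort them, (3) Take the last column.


Rotations (sorted):
  0: $eaaaea -> last char: a
  1: a$eaaae -> last char: e
  2: aaaea$e -> last char: e
  3: aaea$ea -> last char: a
  4: aea$eaa -> last char: a
  5: ea$eaaa -> last char: a
  6: eaaaea$ -> last char: $


BWT = aeeaaa$


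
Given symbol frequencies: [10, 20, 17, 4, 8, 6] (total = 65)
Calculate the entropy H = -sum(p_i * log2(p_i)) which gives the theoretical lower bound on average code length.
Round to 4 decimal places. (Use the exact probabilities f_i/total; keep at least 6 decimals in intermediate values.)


Per-symbol terms -p_i * log2(p_i) with p_i = f_i/65:
  p = 10/65 = 0.153846: log2(p) = -2.700440, -p*log2(p) = 0.415452
  p = 20/65 = 0.307692: log2(p) = -1.700440, -p*log2(p) = 0.523212
  p = 17/65 = 0.261538: log2(p) = -1.934905, -p*log2(p) = 0.506052
  p = 4/65 = 0.061538: log2(p) = -4.022368, -p*log2(p) = 0.247530
  p = 8/65 = 0.123077: log2(p) = -3.022368, -p*log2(p) = 0.371984
  p = 6/65 = 0.092308: log2(p) = -3.437405, -p*log2(p) = 0.317299
H = 0.415452 + 0.523212 + 0.506052 + 0.247530 + 0.371984 + 0.317299 = 2.381529

H = 2.3815 bits/symbol


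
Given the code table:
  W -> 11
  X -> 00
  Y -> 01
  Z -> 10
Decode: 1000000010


Decoding:
10 -> Z
00 -> X
00 -> X
00 -> X
10 -> Z


Result: ZXXXZ


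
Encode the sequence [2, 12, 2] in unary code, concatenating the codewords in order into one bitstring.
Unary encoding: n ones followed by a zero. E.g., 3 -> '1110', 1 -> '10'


Encode each number as n ones followed by a terminating 0:
  2 -> 110 (3 bits)
  12 -> 1111111111110 (13 bits)
  2 -> 110 (3 bits)
Total length = 3 + 13 + 3 = 19 bits.

Unary([2, 12, 2]) = 1101111111111110110 (19 bits)


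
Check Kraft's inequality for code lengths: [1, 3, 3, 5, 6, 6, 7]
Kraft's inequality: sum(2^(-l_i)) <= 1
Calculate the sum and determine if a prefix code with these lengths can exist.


Sum = 2^(-1) + 2^(-3) + 2^(-3) + 2^(-5) + 2^(-6) + 2^(-6) + 2^(-7)
    = 0.5 + 0.125 + 0.125 + 0.03125 + 0.015625 + 0.015625 + 0.0078125
    = 105/128 = 0.8203125
Since 0.8203125 <= 1, Kraft's inequality IS satisfied.
A prefix code with these lengths CAN exist.

Kraft sum = 0.8203125. Satisfied.


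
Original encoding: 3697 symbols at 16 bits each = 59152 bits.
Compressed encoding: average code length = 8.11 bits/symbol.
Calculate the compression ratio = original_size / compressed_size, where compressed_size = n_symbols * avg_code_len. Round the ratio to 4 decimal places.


original_size = n_symbols * orig_bits = 3697 * 16 = 59152 bits
compressed_size = n_symbols * avg_code_len = 3697 * 8.11 = 29982.67 bits
ratio = original_size / compressed_size = 59152 / 29982.67 = 1.9729

Compression ratio = 1.9729


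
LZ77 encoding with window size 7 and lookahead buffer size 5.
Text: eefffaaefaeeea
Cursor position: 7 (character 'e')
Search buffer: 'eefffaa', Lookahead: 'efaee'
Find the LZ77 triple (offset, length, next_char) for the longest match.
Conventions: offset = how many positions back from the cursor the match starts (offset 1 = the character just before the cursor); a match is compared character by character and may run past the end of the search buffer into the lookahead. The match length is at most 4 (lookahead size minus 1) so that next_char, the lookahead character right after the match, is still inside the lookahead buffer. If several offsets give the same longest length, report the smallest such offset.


Try each offset into the search buffer:
  offset=1 (pos 6, char 'a'): match length 0
  offset=2 (pos 5, char 'a'): match length 0
  offset=3 (pos 4, char 'f'): match length 0
  offset=4 (pos 3, char 'f'): match length 0
  offset=5 (pos 2, char 'f'): match length 0
  offset=6 (pos 1, char 'e'): match length 2
  offset=7 (pos 0, char 'e'): match length 1
Longest match has length 2 at offset 6.
next_char = character at position 7 + 2 = 9 -> 'a'

Best match: offset=6, length=2 (matching 'ef' starting at position 1)
LZ77 triple: (6, 2, 'a')


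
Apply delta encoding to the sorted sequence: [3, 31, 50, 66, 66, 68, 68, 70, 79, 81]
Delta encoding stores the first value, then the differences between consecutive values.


First value: 3
Deltas:
  31 - 3 = 28
  50 - 31 = 19
  66 - 50 = 16
  66 - 66 = 0
  68 - 66 = 2
  68 - 68 = 0
  70 - 68 = 2
  79 - 70 = 9
  81 - 79 = 2


Delta encoded: [3, 28, 19, 16, 0, 2, 0, 2, 9, 2]


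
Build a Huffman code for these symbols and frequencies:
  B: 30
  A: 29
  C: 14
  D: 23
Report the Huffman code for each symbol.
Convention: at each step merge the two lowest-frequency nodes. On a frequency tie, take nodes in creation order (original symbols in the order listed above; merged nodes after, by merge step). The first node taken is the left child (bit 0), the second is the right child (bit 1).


Huffman tree construction:
Step 1: Merge C(14) + D(23) = 37
Step 2: Merge A(29) + B(30) = 59
Step 3: Merge (C+D)(37) + (A+B)(59) = 96
Read each symbol's code off the tree from the root (left child = 0, right child = 1).

Codes:
  B: 11 (length 2)
  A: 10 (length 2)
  C: 00 (length 2)
  D: 01 (length 2)
Average code length: 192/96 = 2.0000 bits/symbol


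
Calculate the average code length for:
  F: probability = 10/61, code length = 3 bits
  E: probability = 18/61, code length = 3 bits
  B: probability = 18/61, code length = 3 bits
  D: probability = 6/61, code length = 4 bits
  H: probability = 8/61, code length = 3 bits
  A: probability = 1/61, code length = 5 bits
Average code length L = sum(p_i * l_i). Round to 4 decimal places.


Weighted contributions p_i * l_i:
  F: (10/61) * 3 = 30/61
  E: (18/61) * 3 = 54/61
  B: (18/61) * 3 = 54/61
  D: (6/61) * 4 = 24/61
  H: (8/61) * 3 = 24/61
  A: (1/61) * 5 = 5/61
Sum = (30 + 54 + 54 + 24 + 24 + 5)/61 = 191/61

L = 191/61 = 3.1311 bits/symbol


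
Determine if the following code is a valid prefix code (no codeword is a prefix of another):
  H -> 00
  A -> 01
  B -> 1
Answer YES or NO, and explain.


Checking each pair (does one codeword prefix another?):
  H='00' vs A='01': no prefix
  H='00' vs B='1': no prefix
  A='01' vs H='00': no prefix
  A='01' vs B='1': no prefix
  B='1' vs H='00': no prefix
  B='1' vs A='01': no prefix
No violation found over all pairs.

YES -- this is a valid prefix code. No codeword is a prefix of any other codeword.


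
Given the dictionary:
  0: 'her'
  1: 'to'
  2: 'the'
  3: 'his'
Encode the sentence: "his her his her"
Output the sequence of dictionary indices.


Look up each word in the dictionary:
  'his' -> 3
  'her' -> 0
  'his' -> 3
  'her' -> 0

Encoded: [3, 0, 3, 0]


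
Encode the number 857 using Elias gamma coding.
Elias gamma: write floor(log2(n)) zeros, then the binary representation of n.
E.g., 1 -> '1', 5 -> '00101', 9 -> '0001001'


num_bits = floor(log2(857)) + 1 = 10
leading_zeros = num_bits - 1 = 9
binary(857) = 1101011001

Elias gamma(857) = '000000000' + '1101011001' = 0000000001101011001 (19 bits)


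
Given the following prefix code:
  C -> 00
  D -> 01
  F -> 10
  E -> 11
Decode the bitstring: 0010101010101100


Decoding step by step:
Bits 00 -> C
Bits 10 -> F
Bits 10 -> F
Bits 10 -> F
Bits 10 -> F
Bits 10 -> F
Bits 11 -> E
Bits 00 -> C


Decoded message: CFFFFFEC


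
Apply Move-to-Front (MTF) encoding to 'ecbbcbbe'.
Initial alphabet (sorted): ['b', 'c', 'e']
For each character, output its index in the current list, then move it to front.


MTF encoding:
'e': index 2 in ['b', 'c', 'e'] -> ['e', 'b', 'c']
'c': index 2 in ['e', 'b', 'c'] -> ['c', 'e', 'b']
'b': index 2 in ['c', 'e', 'b'] -> ['b', 'c', 'e']
'b': index 0 in ['b', 'c', 'e'] -> ['b', 'c', 'e']
'c': index 1 in ['b', 'c', 'e'] -> ['c', 'b', 'e']
'b': index 1 in ['c', 'b', 'e'] -> ['b', 'c', 'e']
'b': index 0 in ['b', 'c', 'e'] -> ['b', 'c', 'e']
'e': index 2 in ['b', 'c', 'e'] -> ['e', 'b', 'c']


Output: [2, 2, 2, 0, 1, 1, 0, 2]


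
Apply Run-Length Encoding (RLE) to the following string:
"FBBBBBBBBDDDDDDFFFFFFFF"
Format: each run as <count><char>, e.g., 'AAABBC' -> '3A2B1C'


Scanning runs left to right:
  i=0: run of 'F' x 1 -> '1F'
  i=1: run of 'B' x 8 -> '8B'
  i=9: run of 'D' x 6 -> '6D'
  i=15: run of 'F' x 8 -> '8F'

RLE = 1F8B6D8F


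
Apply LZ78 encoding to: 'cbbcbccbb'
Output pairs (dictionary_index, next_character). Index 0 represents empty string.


LZ78 encoding steps:
Dictionary: {0: ''}
Step 1: w='' (idx 0), next='c' -> output (0, 'c'), add 'c' as idx 1
Step 2: w='' (idx 0), next='b' -> output (0, 'b'), add 'b' as idx 2
Step 3: w='b' (idx 2), next='c' -> output (2, 'c'), add 'bc' as idx 3
Step 4: w='bc' (idx 3), next='c' -> output (3, 'c'), add 'bcc' as idx 4
Step 5: w='b' (idx 2), next='b' -> output (2, 'b'), add 'bb' as idx 5


Encoded: [(0, 'c'), (0, 'b'), (2, 'c'), (3, 'c'), (2, 'b')]


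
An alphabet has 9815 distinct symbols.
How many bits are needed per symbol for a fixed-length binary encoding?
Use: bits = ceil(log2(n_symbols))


log2(9815) = 13.2608
Bracket: 2^13 = 8192 < 9815 <= 2^14 = 16384
So ceil(log2(9815)) = 14

bits = ceil(log2(9815)) = ceil(13.2608) = 14 bits


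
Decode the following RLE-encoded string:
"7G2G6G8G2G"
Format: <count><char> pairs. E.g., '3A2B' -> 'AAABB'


Expanding each <count><char> pair:
  7G -> 'GGGGGGG'
  2G -> 'GG'
  6G -> 'GGGGGG'
  8G -> 'GGGGGGGG'
  2G -> 'GG'

Decoded = GGGGGGGGGGGGGGGGGGGGGGGGG


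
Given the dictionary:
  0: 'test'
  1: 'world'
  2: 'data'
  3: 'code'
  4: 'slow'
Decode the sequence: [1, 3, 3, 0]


Look up each index in the dictionary:
  1 -> 'world'
  3 -> 'code'
  3 -> 'code'
  0 -> 'test'

Decoded: "world code code test"


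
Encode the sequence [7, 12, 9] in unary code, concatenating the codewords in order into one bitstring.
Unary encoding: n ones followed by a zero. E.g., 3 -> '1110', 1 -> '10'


Encode each number as n ones followed by a terminating 0:
  7 -> 11111110 (8 bits)
  12 -> 1111111111110 (13 bits)
  9 -> 1111111110 (10 bits)
Total length = 8 + 13 + 10 = 31 bits.

Unary([7, 12, 9]) = 1111111011111111111101111111110 (31 bits)


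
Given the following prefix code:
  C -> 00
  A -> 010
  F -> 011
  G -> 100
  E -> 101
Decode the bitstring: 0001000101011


Decoding step by step:
Bits 00 -> C
Bits 010 -> A
Bits 00 -> C
Bits 101 -> E
Bits 011 -> F


Decoded message: CACEF


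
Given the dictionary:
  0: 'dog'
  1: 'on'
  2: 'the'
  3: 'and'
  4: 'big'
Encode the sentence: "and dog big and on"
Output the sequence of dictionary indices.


Look up each word in the dictionary:
  'and' -> 3
  'dog' -> 0
  'big' -> 4
  'and' -> 3
  'on' -> 1

Encoded: [3, 0, 4, 3, 1]


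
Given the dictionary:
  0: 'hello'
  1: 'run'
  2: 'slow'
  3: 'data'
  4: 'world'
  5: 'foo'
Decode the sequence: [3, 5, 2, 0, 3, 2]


Look up each index in the dictionary:
  3 -> 'data'
  5 -> 'foo'
  2 -> 'slow'
  0 -> 'hello'
  3 -> 'data'
  2 -> 'slow'

Decoded: "data foo slow hello data slow"


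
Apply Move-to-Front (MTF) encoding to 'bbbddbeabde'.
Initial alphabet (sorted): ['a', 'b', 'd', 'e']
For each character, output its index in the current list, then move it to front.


MTF encoding:
'b': index 1 in ['a', 'b', 'd', 'e'] -> ['b', 'a', 'd', 'e']
'b': index 0 in ['b', 'a', 'd', 'e'] -> ['b', 'a', 'd', 'e']
'b': index 0 in ['b', 'a', 'd', 'e'] -> ['b', 'a', 'd', 'e']
'd': index 2 in ['b', 'a', 'd', 'e'] -> ['d', 'b', 'a', 'e']
'd': index 0 in ['d', 'b', 'a', 'e'] -> ['d', 'b', 'a', 'e']
'b': index 1 in ['d', 'b', 'a', 'e'] -> ['b', 'd', 'a', 'e']
'e': index 3 in ['b', 'd', 'a', 'e'] -> ['e', 'b', 'd', 'a']
'a': index 3 in ['e', 'b', 'd', 'a'] -> ['a', 'e', 'b', 'd']
'b': index 2 in ['a', 'e', 'b', 'd'] -> ['b', 'a', 'e', 'd']
'd': index 3 in ['b', 'a', 'e', 'd'] -> ['d', 'b', 'a', 'e']
'e': index 3 in ['d', 'b', 'a', 'e'] -> ['e', 'd', 'b', 'a']


Output: [1, 0, 0, 2, 0, 1, 3, 3, 2, 3, 3]


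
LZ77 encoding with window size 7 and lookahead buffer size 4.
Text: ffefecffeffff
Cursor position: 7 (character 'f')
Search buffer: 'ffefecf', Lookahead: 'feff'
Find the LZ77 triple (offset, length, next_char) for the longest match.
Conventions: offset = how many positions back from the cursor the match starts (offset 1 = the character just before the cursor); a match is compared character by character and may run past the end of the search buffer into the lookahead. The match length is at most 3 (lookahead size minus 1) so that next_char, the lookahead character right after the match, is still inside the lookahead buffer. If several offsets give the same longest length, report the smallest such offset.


Try each offset into the search buffer:
  offset=1 (pos 6, char 'f'): match length 1
  offset=2 (pos 5, char 'c'): match length 0
  offset=3 (pos 4, char 'e'): match length 0
  offset=4 (pos 3, char 'f'): match length 2
  offset=5 (pos 2, char 'e'): match length 0
  offset=6 (pos 1, char 'f'): match length 3
  offset=7 (pos 0, char 'f'): match length 1
Longest match has length 3 at offset 6.
next_char = character at position 7 + 3 = 10 -> 'f'

Best match: offset=6, length=3 (matching 'fef' starting at position 1)
LZ77 triple: (6, 3, 'f')


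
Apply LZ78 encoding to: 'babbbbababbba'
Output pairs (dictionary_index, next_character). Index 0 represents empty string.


LZ78 encoding steps:
Dictionary: {0: ''}
Step 1: w='' (idx 0), next='b' -> output (0, 'b'), add 'b' as idx 1
Step 2: w='' (idx 0), next='a' -> output (0, 'a'), add 'a' as idx 2
Step 3: w='b' (idx 1), next='b' -> output (1, 'b'), add 'bb' as idx 3
Step 4: w='bb' (idx 3), next='a' -> output (3, 'a'), add 'bba' as idx 4
Step 5: w='b' (idx 1), next='a' -> output (1, 'a'), add 'ba' as idx 5
Step 6: w='bb' (idx 3), next='b' -> output (3, 'b'), add 'bbb' as idx 6
Step 7: w='a' (idx 2), end of input -> output (2, '')


Encoded: [(0, 'b'), (0, 'a'), (1, 'b'), (3, 'a'), (1, 'a'), (3, 'b'), (2, '')]
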